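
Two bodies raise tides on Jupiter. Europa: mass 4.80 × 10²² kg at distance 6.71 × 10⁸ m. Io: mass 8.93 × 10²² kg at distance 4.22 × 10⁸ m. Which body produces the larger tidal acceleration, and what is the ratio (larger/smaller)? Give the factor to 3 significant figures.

Tidal acceleration ∝ M/d³, so compare M/d³ for each.
Europa: (4.80 × 10²²) / (6.71 × 10⁸)³ = 1.589 × 10⁻⁴
Io: (8.93 × 10²²) / (4.22 × 10⁸)³ = 1.188 × 10⁻³
Ratio (larger/smaller) = 7.48

Io, by a factor of ≈ 7.48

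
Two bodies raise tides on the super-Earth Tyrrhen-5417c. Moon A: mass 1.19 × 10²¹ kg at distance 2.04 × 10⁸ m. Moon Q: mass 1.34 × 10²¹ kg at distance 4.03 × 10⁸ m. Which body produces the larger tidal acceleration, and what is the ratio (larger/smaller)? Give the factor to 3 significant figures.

The tide-raising term goes as M/d³ (the gradient of a 1/d² field).
Moon A: (1.19 × 10²¹) / (2.04 × 10⁸)³ = 1.402 × 10⁻⁴
Moon Q: (1.34 × 10²¹) / (4.03 × 10⁸)³ = 2.047 × 10⁻⁵
Ratio (larger/smaller) = 6.85

Moon A, by a factor of ≈ 6.85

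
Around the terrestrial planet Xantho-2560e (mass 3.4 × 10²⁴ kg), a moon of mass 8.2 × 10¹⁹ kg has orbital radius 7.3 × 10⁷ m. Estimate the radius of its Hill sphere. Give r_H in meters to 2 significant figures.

r_H ≈ a (m/3M)^(1/3)
    = (7.3 × 10⁷) × (8.2 × 10¹⁹ / (3 × 3.4 × 10²⁴))^(1/3)
    = 1.5 × 10⁶ m

1.5 × 10⁶ m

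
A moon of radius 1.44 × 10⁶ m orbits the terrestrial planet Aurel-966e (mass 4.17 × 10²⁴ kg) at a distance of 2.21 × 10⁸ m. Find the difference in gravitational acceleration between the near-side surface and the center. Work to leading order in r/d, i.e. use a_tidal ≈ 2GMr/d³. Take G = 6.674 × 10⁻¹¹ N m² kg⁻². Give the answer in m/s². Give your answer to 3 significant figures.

a_tidal = 2GMr/d³
        = 2 × (6.674 × 10⁻¹¹) × (4.17 × 10²⁴) × (1.44 × 10⁶) / (2.21 × 10⁸)³
        = 7.43 × 10⁻⁵ m/s²

7.43 × 10⁻⁵ m/s²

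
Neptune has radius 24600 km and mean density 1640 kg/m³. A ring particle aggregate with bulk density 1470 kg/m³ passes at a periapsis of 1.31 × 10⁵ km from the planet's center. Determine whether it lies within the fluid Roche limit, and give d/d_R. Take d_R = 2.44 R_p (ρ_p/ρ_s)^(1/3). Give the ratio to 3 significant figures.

d_R = 2.44 × (24600 km) × (1640/1470)^(1/3) = 62250 km
d/d_R = (1.31 × 10⁵) / (62250) = 2.10
Since d/d_R > 1, the body is outside the Roche limit.

outside; d/d_R ≈ 2.10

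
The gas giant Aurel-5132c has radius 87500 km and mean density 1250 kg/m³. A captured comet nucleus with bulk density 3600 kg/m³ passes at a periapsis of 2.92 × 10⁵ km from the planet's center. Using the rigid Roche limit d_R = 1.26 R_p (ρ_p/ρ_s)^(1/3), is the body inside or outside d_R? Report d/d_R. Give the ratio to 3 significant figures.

outside; d/d_R ≈ 3.77

d_R = 1.26 × (87500 km) × (1250/3600)^(1/3) = 77490 km
d/d_R = (2.92 × 10⁵) / (77490) = 3.77
Since d/d_R > 1, the body is outside the Roche limit.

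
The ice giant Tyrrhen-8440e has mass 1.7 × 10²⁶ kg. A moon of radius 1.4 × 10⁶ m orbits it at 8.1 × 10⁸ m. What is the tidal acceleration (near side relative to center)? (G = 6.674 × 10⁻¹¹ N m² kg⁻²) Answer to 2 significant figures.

6.0 × 10⁻⁵ m/s²

Δa = 2GMr/d³
   = 2 × (6.674 × 10⁻¹¹) × (1.7 × 10²⁶) × (1.4 × 10⁶) / (8.1 × 10⁸)³
   = 6.0 × 10⁻⁵ m/s²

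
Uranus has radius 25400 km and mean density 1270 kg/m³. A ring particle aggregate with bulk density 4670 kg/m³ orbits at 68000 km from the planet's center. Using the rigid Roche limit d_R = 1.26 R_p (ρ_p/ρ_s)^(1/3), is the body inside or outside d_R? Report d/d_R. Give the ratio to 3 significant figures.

outside; d/d_R ≈ 3.28

d_R = 1.26 × (25400 km) × (1270/4670)^(1/3) = 20730 km
d/d_R = (68000) / (20730) = 3.28
Since d/d_R > 1, the body is outside the Roche limit.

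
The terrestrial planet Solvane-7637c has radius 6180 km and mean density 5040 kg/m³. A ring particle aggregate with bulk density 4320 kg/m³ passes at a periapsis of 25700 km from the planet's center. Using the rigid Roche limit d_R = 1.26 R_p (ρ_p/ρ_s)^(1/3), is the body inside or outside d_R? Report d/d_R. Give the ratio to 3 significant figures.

outside; d/d_R ≈ 3.14

d_R = 1.26 × (6180 km) × (5040/4320)^(1/3) = 8197 km
d/d_R = (25700) / (8197) = 3.14
Since d/d_R > 1, the body is outside the Roche limit.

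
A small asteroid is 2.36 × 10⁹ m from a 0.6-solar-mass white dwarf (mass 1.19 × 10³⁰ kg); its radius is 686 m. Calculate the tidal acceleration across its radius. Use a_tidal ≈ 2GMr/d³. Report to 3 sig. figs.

8.29 × 10⁻⁶ m/s²

Δg = 2GMr/d³
   = 2 × (6.674 × 10⁻¹¹) × (1.19 × 10³⁰) × (686) / (2.36 × 10⁹)³
   = 8.29 × 10⁻⁶ m/s²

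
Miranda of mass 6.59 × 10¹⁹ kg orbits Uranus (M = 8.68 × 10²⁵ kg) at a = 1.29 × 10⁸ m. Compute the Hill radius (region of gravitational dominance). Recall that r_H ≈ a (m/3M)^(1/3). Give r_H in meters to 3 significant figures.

r_H ≈ a (m/3M)^(1/3)
    = (1.29 × 10⁸) × (6.59 × 10¹⁹ / (3 × 8.68 × 10²⁵))^(1/3)
    = 8.16 × 10⁵ m

8.16 × 10⁵ m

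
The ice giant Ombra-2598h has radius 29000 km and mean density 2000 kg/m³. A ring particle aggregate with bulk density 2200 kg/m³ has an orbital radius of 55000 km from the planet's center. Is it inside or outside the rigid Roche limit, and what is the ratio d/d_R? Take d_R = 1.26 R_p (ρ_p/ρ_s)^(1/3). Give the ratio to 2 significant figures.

outside; d/d_R ≈ 1.6

d_R = 1.26 × (29000 km) × (2000/2200)^(1/3) = 35400 km
d/d_R = (55000) / (35400) = 1.6
Since d/d_R > 1, the body is outside the Roche limit.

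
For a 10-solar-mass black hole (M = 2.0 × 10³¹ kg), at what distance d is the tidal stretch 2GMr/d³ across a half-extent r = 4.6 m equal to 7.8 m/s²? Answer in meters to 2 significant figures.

2GMr/d³ = a_tidal  ⇒  d = (2GMr / a_tidal)^(1/3)
d = (2 × 6.674×10⁻¹¹ × (2.0 × 10³¹) × (4.6) / (7.8))^(1/3)
  = 1.2 × 10⁷ m

1.2 × 10⁷ m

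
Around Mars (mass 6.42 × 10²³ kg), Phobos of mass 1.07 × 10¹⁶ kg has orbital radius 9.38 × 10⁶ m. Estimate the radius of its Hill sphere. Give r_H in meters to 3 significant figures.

r_H ≈ a (m/3M)^(1/3)
    = (9.38 × 10⁶) × (1.07 × 10¹⁶ / (3 × 6.42 × 10²³))^(1/3)
    = 1.66 × 10⁴ m

1.66 × 10⁴ m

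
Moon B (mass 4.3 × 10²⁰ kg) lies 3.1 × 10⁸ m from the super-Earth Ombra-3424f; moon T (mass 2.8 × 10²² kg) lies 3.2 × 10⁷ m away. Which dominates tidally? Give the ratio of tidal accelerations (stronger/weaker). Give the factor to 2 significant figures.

Compare M/d³ for the two perturbers:
Moon B: (4.3 × 10²⁰) / (3.1 × 10⁸)³ = 1.443 × 10⁻⁵
Moon T: (2.8 × 10²²) / (3.2 × 10⁷)³ = 8.545 × 10⁻¹
Ratio (larger/smaller) = 59000

Moon T, by a factor of ≈ 59000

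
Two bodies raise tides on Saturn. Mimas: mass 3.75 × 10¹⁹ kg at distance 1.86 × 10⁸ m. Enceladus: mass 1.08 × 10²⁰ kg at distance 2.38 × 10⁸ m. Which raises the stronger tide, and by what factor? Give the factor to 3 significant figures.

Enceladus, by a factor of ≈ 1.37

The tide-raising term goes as M/d³ (the gradient of a 1/d² field).
Mimas: (3.75 × 10¹⁹) / (1.86 × 10⁸)³ = 5.828 × 10⁻⁶
Enceladus: (1.08 × 10²⁰) / (2.38 × 10⁸)³ = 8.011 × 10⁻⁶
Ratio (larger/smaller) = 1.37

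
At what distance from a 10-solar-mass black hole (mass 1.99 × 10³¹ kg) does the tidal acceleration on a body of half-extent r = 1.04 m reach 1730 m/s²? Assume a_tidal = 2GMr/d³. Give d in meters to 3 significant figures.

2GMr/d³ = a_tidal  ⇒  d = (2GMr / a_tidal)^(1/3)
d = (2 × 6.674×10⁻¹¹ × (1.99 × 10³¹) × (1.04) / (1730))^(1/3)
  = 1.17 × 10⁶ m

1.17 × 10⁶ m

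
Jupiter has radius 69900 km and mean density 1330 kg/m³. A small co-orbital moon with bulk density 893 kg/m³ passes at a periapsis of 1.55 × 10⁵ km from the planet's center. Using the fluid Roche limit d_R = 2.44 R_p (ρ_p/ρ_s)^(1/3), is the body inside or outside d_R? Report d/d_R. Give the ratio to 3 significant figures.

inside; d/d_R ≈ 0.796

d_R = 2.44 × (69900 km) × (1330/893)^(1/3) = 1.948 × 10⁵ km
d/d_R = (1.55 × 10⁵) / (1.948 × 10⁵) = 0.796
Since d/d_R < 1, the body is inside the Roche limit.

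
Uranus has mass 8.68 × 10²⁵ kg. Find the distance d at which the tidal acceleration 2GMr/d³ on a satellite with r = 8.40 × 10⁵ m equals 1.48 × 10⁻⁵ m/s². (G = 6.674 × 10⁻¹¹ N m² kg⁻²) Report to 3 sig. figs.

2GMr/d³ = a_tidal  ⇒  d = (2GMr / a_tidal)^(1/3)
d = (2 × 6.674×10⁻¹¹ × (8.68 × 10²⁵) × (8.40 × 10⁵) / (1.48 × 10⁻⁵))^(1/3)
  = 8.70 × 10⁸ m

8.70 × 10⁸ m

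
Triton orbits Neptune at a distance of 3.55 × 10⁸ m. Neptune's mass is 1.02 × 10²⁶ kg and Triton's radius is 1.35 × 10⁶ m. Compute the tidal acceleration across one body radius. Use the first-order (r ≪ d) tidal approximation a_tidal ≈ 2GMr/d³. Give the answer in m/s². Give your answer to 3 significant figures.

4.11 × 10⁻⁴ m/s²

Since r ≪ d, expand the inverse-square field across one radius to get the leading 2GMr/d³ term.
Δa = 2GMr/d³
   = 2 × (6.674 × 10⁻¹¹) × (1.02 × 10²⁶) × (1.35 × 10⁶) / (3.55 × 10⁸)³
   = 4.11 × 10⁻⁴ m/s²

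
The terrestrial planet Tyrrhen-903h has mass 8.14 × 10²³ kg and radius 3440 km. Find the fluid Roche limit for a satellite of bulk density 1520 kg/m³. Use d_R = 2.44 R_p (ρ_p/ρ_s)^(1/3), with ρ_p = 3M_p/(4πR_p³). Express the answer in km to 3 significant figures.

12300 km

ρ_p = 3M_p/(4πR_p³) = 3 × (8.14 × 10²³) / (4π × (3.44 × 10⁶ m)³) = 4770 kg/m³
d_R = 2.44 × 3440 km × (4770/1520)^(1/3)
    = 12300 km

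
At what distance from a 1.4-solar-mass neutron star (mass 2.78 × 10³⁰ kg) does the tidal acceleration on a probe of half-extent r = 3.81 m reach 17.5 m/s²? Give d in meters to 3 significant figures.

4.32 × 10⁶ m

2GMr/d³ = a_tidal  ⇒  d = (2GMr / a_tidal)^(1/3)
d = (2 × 6.674×10⁻¹¹ × (2.78 × 10³⁰) × (3.81) / (17.5))^(1/3)
  = 4.32 × 10⁶ m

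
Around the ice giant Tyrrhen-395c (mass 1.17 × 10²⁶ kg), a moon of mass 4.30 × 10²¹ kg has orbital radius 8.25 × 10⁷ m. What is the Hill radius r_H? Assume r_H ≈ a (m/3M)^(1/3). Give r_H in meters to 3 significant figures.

r_H ≈ a (m/3M)^(1/3)
    = (8.25 × 10⁷) × (4.30 × 10²¹ / (3 × 1.17 × 10²⁶))^(1/3)
    = 1.90 × 10⁶ m

1.90 × 10⁶ m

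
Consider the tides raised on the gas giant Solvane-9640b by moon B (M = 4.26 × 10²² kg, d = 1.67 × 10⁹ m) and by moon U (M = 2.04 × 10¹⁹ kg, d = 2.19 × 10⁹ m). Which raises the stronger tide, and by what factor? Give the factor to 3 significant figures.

Moon B, by a factor of ≈ 4710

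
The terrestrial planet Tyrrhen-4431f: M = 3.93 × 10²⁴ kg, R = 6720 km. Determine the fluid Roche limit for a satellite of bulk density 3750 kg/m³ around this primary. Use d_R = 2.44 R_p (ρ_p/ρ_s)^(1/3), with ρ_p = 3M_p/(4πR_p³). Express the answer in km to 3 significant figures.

15400 km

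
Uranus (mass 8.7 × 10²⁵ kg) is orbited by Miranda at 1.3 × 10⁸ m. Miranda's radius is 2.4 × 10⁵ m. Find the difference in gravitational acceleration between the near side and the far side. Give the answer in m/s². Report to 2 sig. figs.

2.5 × 10⁻³ m/s²

a_tidal = 4GMr/d³
        = 4 × (6.674 × 10⁻¹¹) × (8.7 × 10²⁵) × (2.4 × 10⁵) / (1.3 × 10⁸)³
        = 2.5 × 10⁻³ m/s²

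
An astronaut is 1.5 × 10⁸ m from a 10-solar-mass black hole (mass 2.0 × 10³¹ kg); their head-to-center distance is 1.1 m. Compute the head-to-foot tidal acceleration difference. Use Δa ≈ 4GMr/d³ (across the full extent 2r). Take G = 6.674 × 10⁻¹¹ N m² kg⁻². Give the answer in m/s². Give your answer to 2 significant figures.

1.7 × 10⁻³ m/s²

Δa = 4GMr/d³
   = 4 × (6.674 × 10⁻¹¹) × (2.0 × 10³¹) × (1.1) / (1.5 × 10⁸)³
   = 1.7 × 10⁻³ m/s²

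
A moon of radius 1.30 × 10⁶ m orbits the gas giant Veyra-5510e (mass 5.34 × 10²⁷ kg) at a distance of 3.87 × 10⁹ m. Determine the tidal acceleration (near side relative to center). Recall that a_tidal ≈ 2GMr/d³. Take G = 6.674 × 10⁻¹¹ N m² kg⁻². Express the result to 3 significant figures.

a_tidal = 2GMr/d³
        = 2 × (6.674 × 10⁻¹¹) × (5.34 × 10²⁷) × (1.30 × 10⁶) / (3.87 × 10⁹)³
        = 1.60 × 10⁻⁵ m/s²

1.60 × 10⁻⁵ m/s²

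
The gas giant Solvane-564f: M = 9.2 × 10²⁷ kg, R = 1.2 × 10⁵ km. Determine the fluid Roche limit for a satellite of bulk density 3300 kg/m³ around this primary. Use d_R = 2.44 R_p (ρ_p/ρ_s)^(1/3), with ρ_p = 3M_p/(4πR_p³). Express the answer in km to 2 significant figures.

ρ_p = 3M_p/(4πR_p³) = 3 × (9.2 × 10²⁷) / (4π × (1.2 × 10⁸ m)³) = 1300 kg/m³
d_R = 2.44 × 1.2 × 10⁵ km × (1300/3300)^(1/3)
    = 2.1 × 10⁵ km

2.1 × 10⁵ km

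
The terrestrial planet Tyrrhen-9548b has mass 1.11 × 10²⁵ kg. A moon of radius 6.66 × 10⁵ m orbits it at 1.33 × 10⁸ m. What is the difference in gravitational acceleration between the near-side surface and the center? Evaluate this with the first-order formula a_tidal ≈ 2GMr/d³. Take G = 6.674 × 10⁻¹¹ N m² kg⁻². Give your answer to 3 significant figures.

a_tidal = 2GMr/d³
        = 2 × (6.674 × 10⁻¹¹) × (1.11 × 10²⁵) × (6.66 × 10⁵) / (1.33 × 10⁸)³
        = 4.19 × 10⁻⁴ m/s²

4.19 × 10⁻⁴ m/s²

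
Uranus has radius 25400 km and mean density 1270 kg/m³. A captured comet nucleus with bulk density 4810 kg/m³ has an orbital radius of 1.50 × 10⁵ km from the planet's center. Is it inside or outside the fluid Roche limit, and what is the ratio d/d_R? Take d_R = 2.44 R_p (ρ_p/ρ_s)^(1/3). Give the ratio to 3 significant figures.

d_R = 2.44 × (25400 km) × (1270/4810)^(1/3) = 39760 km
d/d_R = (1.50 × 10⁵) / (39760) = 3.77
Since d/d_R > 1, the body is outside the Roche limit.

outside; d/d_R ≈ 3.77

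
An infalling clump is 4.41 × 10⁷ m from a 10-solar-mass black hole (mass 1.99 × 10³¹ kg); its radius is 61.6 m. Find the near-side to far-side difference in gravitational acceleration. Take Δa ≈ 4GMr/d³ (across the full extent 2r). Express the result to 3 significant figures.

3.82 m/s²

Differencing GM/(d−r)² and GM/(d+r)² to first order in r/d gives 4GMr/d³.
Δa = 4GMr/d³
   = 4 × (6.674 × 10⁻¹¹) × (1.99 × 10³¹) × (61.6) / (4.41 × 10⁷)³
   = 3.82 m/s²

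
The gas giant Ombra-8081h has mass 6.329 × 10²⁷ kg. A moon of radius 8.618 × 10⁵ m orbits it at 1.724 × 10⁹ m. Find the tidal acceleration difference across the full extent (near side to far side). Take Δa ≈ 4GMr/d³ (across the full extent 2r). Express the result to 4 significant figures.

2.842 × 10⁻⁴ m/s²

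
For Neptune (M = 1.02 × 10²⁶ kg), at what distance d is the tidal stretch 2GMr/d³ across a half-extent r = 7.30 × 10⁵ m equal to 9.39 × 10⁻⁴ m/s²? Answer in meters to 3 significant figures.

2GMr/d³ = a_tidal  ⇒  d = (2GMr / a_tidal)^(1/3)
d = (2 × 6.674×10⁻¹¹ × (1.02 × 10²⁶) × (7.30 × 10⁵) / (9.39 × 10⁻⁴))^(1/3)
  = 2.20 × 10⁸ m

2.20 × 10⁸ m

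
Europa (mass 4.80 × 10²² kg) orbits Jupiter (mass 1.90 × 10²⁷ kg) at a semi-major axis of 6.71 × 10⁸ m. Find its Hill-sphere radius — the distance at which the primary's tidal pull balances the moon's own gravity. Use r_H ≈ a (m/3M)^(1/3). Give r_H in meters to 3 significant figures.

1.37 × 10⁷ m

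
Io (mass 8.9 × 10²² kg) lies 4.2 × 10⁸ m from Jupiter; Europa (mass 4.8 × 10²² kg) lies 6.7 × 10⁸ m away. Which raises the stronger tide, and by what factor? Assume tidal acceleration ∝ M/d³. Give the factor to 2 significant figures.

Io, by a factor of ≈ 7.5

Tidal acceleration ∝ M/d³, so compare M/d³ for each.
Io: (8.9 × 10²²) / (4.2 × 10⁸)³ = 1.201 × 10⁻³
Europa: (4.8 × 10²²) / (6.7 × 10⁸)³ = 1.596 × 10⁻⁴
Ratio (larger/smaller) = 7.5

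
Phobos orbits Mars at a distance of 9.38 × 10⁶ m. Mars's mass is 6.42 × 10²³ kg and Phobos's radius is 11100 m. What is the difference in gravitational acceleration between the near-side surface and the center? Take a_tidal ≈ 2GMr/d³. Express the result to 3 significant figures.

1.15 × 10⁻³ m/s²

The tidal stretch is the gradient of GM/d² times the body's extent r, hence the 1/d³ dependence.
a_tidal = 2GMr/d³
        = 2 × (6.674 × 10⁻¹¹) × (6.42 × 10²³) × (11100) / (9.38 × 10⁶)³
        = 1.15 × 10⁻³ m/s²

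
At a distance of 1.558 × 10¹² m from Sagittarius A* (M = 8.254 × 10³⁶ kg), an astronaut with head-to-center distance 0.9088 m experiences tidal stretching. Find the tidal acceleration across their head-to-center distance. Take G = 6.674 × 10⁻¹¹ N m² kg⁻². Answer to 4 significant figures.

2.648 × 10⁻¹⁰ m/s²

The tidal stretch is the gradient of GM/d² times the body's extent r, hence the 1/d³ dependence.
Δa = 2GMr/d³
   = 2 × (6.674 × 10⁻¹¹) × (8.254 × 10³⁶) × (0.9088) / (1.558 × 10¹²)³
   = 2.648 × 10⁻¹⁰ m/s²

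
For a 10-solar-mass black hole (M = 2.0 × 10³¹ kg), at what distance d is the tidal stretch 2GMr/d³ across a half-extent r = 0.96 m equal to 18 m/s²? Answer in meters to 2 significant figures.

5.2 × 10⁶ m

2GMr/d³ = a_tidal  ⇒  d = (2GMr / a_tidal)^(1/3)
d = (2 × 6.674×10⁻¹¹ × (2.0 × 10³¹) × (0.96) / (18))^(1/3)
  = 5.2 × 10⁶ m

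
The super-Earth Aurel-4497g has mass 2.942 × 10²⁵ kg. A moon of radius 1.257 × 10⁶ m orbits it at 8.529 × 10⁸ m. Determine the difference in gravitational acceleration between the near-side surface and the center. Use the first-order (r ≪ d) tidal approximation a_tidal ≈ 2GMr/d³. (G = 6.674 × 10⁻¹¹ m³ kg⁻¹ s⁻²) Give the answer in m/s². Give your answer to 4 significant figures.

7.956 × 10⁻⁶ m/s²

Differencing GM/(d−r)² and GM/d² to first order in r/d gives 2GMr/d³.
a_tidal = 2GMr/d³
        = 2 × (6.674 × 10⁻¹¹) × (2.942 × 10²⁵) × (1.257 × 10⁶) / (8.529 × 10⁸)³
        = 7.956 × 10⁻⁶ m/s²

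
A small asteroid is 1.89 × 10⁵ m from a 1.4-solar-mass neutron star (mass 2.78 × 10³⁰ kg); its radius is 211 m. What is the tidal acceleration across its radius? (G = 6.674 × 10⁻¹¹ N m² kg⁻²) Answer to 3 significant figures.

1.16 × 10⁷ m/s²

The tidal stretch is the gradient of GM/d² times the body's extent r, hence the 1/d³ dependence.
Δg = 2GMr/d³
   = 2 × (6.674 × 10⁻¹¹) × (2.78 × 10³⁰) × (211) / (1.89 × 10⁵)³
   = 1.16 × 10⁷ m/s²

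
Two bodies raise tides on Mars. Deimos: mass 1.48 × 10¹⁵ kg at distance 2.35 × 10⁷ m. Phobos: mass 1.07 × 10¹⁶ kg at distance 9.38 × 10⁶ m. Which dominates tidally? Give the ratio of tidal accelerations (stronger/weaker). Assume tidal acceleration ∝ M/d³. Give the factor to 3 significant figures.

Phobos, by a factor of ≈ 114

The tide-raising term goes as M/d³ (the gradient of a 1/d² field).
Deimos: (1.48 × 10¹⁵) / (2.35 × 10⁷)³ = 1.140 × 10⁻⁷
Phobos: (1.07 × 10¹⁶) / (9.38 × 10⁶)³ = 1.297 × 10⁻⁵
Ratio (larger/smaller) = 114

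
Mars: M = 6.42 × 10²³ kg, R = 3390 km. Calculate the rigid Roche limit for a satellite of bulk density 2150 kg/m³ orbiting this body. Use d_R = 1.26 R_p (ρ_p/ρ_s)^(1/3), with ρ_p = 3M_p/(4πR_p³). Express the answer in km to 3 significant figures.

5220 km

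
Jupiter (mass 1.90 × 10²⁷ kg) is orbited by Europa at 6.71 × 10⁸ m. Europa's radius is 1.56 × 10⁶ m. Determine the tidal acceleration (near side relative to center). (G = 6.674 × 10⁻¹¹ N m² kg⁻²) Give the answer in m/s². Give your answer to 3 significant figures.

1.31 × 10⁻³ m/s²

Differencing GM/(d−r)² and GM/d² to first order in r/d gives 2GMr/d³.
Δa = 2GMr/d³
   = 2 × (6.674 × 10⁻¹¹) × (1.90 × 10²⁷) × (1.56 × 10⁶) / (6.71 × 10⁸)³
   = 1.31 × 10⁻³ m/s²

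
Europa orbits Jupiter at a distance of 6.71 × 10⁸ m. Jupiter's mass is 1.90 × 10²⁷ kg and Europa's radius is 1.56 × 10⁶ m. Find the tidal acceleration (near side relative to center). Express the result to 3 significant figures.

1.31 × 10⁻³ m/s²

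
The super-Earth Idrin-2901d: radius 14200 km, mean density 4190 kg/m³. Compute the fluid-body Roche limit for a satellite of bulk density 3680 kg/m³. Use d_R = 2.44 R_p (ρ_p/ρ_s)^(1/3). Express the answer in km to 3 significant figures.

d_R = 2.44 × 14200 km × (4190/3680)^(1/3)
    = 36200 km

36200 km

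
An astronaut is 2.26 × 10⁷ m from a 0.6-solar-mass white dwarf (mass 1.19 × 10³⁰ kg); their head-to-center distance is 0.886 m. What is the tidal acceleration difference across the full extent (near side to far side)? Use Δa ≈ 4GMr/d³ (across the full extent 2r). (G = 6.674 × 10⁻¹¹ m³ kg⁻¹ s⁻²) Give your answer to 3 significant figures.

2.44 × 10⁻² m/s²

Δa = 4GMr/d³
   = 4 × (6.674 × 10⁻¹¹) × (1.19 × 10³⁰) × (0.886) / (2.26 × 10⁷)³
   = 2.44 × 10⁻² m/s²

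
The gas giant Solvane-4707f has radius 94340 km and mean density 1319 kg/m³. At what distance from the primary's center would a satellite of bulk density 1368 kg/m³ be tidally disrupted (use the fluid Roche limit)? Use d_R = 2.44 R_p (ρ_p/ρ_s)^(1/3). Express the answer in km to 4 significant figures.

2.274 × 10⁵ km

d_R = 2.44 × 94340 km × (1319/1368)^(1/3)
    = 2.274 × 10⁵ km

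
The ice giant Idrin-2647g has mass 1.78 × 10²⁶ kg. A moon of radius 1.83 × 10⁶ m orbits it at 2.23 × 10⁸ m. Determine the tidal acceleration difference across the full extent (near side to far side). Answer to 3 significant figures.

Near-to-far spans 2r, so the tidal difference is twice the near-to-center value: 4GMr/d³.
Δa = 4GMr/d³
   = 4 × (6.674 × 10⁻¹¹) × (1.78 × 10²⁶) × (1.83 × 10⁶) / (2.23 × 10⁸)³
   = 7.84 × 10⁻³ m/s²

7.84 × 10⁻³ m/s²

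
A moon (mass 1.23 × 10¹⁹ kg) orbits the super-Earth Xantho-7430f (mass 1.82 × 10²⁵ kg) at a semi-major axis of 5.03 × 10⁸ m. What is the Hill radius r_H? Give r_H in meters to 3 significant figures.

3.06 × 10⁶ m

r_H ≈ a (m/3M)^(1/3)
    = (5.03 × 10⁸) × (1.23 × 10¹⁹ / (3 × 1.82 × 10²⁵))^(1/3)
    = 3.06 × 10⁶ m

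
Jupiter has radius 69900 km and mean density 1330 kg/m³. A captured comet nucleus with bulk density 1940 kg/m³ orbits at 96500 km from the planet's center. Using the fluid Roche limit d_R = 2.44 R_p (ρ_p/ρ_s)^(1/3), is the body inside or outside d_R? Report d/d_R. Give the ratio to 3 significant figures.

d_R = 2.44 × (69900 km) × (1330/1940)^(1/3) = 1.504 × 10⁵ km
d/d_R = (96500) / (1.504 × 10⁵) = 0.642
Since d/d_R < 1, the body is inside the Roche limit.

inside; d/d_R ≈ 0.642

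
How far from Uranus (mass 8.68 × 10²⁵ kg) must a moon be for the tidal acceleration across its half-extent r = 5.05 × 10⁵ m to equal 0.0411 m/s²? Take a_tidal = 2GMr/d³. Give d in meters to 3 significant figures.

2GMr/d³ = a_tidal  ⇒  d = (2GMr / a_tidal)^(1/3)
d = (2 × 6.674×10⁻¹¹ × (8.68 × 10²⁵) × (5.05 × 10⁵) / (0.0411))^(1/3)
  = 5.22 × 10⁷ m

5.22 × 10⁷ m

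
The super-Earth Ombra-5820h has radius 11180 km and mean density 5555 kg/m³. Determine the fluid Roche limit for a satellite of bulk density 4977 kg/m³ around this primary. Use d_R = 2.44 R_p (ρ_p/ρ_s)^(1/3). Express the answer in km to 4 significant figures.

d_R = 2.44 × 11180 km × (5555/4977)^(1/3)
    = 28300 km

28300 km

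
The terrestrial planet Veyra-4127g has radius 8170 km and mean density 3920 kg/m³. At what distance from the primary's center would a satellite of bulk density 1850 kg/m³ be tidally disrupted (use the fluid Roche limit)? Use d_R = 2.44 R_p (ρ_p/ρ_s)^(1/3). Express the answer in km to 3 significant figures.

25600 km

d_R = 2.44 × 8170 km × (3920/1850)^(1/3)
    = 25600 km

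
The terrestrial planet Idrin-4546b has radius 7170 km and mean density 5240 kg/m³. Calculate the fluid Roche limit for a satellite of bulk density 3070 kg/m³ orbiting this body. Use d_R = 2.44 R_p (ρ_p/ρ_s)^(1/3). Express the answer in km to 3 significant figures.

20900 km

d_R = 2.44 × 7170 km × (5240/3070)^(1/3)
    = 20900 km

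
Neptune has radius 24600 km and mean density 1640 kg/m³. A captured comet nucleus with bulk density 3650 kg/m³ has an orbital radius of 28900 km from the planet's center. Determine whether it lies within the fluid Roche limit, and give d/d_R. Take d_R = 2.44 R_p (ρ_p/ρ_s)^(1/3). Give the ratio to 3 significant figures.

d_R = 2.44 × (24600 km) × (1640/3650)^(1/3) = 45970 km
d/d_R = (28900) / (45970) = 0.629
Since d/d_R < 1, the body is inside the Roche limit.

inside; d/d_R ≈ 0.629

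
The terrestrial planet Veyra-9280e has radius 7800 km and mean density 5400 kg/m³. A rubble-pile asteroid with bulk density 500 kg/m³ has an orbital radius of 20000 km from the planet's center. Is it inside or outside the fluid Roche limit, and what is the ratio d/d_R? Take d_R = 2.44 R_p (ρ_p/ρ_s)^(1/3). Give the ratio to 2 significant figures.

d_R = 2.44 × (7800 km) × (5400/500)^(1/3) = 42070 km
d/d_R = (20000) / (42070) = 0.48
Since d/d_R < 1, the body is inside the Roche limit.

inside; d/d_R ≈ 0.48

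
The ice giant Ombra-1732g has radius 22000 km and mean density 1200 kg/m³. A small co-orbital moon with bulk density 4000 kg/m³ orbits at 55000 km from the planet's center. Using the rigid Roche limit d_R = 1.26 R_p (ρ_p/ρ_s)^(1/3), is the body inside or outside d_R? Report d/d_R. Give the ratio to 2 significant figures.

d_R = 1.26 × (22000 km) × (1200/4000)^(1/3) = 18560 km
d/d_R = (55000) / (18560) = 3.0
Since d/d_R > 1, the body is outside the Roche limit.

outside; d/d_R ≈ 3.0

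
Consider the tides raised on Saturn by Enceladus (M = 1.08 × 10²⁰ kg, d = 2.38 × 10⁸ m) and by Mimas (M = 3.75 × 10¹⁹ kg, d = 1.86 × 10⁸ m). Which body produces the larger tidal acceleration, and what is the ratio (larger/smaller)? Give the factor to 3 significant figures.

Enceladus, by a factor of ≈ 1.37

The tide-raising term goes as M/d³ (the gradient of a 1/d² field).
Enceladus: (1.08 × 10²⁰) / (2.38 × 10⁸)³ = 8.011 × 10⁻⁶
Mimas: (3.75 × 10¹⁹) / (1.86 × 10⁸)³ = 5.828 × 10⁻⁶
Ratio (larger/smaller) = 1.37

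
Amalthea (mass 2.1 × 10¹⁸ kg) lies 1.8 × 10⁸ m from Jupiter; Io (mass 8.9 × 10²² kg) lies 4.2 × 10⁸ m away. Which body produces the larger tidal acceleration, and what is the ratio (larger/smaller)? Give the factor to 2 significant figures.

Tidal acceleration ∝ M/d³, so compare M/d³ for each.
Amalthea: (2.1 × 10¹⁸) / (1.8 × 10⁸)³ = 3.601 × 10⁻⁷
Io: (8.9 × 10²²) / (4.2 × 10⁸)³ = 1.201 × 10⁻³
Ratio (larger/smaller) = 3300

Io, by a factor of ≈ 3300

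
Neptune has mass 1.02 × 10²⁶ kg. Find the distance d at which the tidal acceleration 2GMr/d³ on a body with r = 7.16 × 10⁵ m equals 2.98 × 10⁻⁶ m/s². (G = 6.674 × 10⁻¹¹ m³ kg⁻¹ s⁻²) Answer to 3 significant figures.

1.48 × 10⁹ m

2GMr/d³ = a_tidal  ⇒  d = (2GMr / a_tidal)^(1/3)
d = (2 × 6.674×10⁻¹¹ × (1.02 × 10²⁶) × (7.16 × 10⁵) / (2.98 × 10⁻⁶))^(1/3)
  = 1.48 × 10⁹ m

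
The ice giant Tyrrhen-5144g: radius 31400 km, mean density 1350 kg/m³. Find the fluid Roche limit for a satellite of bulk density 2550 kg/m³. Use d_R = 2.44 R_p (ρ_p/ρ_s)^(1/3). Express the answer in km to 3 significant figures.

62000 km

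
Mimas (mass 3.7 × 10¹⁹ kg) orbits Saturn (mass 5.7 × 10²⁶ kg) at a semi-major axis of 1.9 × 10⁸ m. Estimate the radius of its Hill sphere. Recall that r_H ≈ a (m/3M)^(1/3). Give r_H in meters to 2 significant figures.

5.3 × 10⁵ m

r_H ≈ a (m/3M)^(1/3)
    = (1.9 × 10⁸) × (3.7 × 10¹⁹ / (3 × 5.7 × 10²⁶))^(1/3)
    = 5.3 × 10⁵ m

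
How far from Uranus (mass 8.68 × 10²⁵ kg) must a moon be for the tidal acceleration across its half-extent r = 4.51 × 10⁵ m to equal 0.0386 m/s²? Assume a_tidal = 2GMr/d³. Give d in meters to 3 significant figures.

5.13 × 10⁷ m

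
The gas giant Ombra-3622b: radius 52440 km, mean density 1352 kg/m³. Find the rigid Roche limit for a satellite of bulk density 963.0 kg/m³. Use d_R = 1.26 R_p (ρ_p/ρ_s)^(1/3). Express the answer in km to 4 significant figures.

d_R = 1.26 × 52440 km × (1352/963.0)^(1/3)
    = 73990 km

73990 km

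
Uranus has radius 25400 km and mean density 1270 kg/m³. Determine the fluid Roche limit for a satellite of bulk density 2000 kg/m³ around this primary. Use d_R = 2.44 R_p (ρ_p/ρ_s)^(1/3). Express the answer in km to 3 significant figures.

53300 km

d_R = 2.44 × 25400 km × (1270/2000)^(1/3)
    = 53300 km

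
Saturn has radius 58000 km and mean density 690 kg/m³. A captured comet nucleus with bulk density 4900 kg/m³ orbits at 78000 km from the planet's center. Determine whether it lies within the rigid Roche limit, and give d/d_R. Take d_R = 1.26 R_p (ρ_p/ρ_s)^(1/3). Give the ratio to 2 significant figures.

outside; d/d_R ≈ 2.1

d_R = 1.26 × (58000 km) × (690/4900)^(1/3) = 38020 km
d/d_R = (78000) / (38020) = 2.1
Since d/d_R > 1, the body is outside the Roche limit.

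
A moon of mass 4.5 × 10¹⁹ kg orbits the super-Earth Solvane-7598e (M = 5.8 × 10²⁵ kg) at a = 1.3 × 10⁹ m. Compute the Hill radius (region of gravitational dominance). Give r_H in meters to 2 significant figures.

r_H ≈ a (m/3M)^(1/3)
    = (1.3 × 10⁹) × (4.5 × 10¹⁹ / (3 × 5.8 × 10²⁵))^(1/3)
    = 8.3 × 10⁶ m

8.3 × 10⁶ m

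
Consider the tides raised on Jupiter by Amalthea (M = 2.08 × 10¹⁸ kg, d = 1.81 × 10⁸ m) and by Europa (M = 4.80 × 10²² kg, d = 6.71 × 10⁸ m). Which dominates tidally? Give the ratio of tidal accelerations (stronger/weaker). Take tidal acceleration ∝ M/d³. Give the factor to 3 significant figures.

Europa, by a factor of ≈ 453

The tide-raising term goes as M/d³ (the gradient of a 1/d² field).
Amalthea: (2.08 × 10¹⁸) / (1.81 × 10⁸)³ = 3.508 × 10⁻⁷
Europa: (4.80 × 10²²) / (6.71 × 10⁸)³ = 1.589 × 10⁻⁴
Ratio (larger/smaller) = 453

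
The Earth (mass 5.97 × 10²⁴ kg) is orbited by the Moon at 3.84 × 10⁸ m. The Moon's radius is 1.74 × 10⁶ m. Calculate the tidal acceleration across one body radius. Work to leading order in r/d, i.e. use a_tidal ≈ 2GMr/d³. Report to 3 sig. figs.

2.45 × 10⁻⁵ m/s²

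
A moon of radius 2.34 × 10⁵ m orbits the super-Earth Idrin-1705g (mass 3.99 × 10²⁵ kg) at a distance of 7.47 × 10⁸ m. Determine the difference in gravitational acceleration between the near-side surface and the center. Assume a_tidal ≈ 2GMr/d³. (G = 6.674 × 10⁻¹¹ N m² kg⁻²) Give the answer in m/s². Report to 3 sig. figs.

2.99 × 10⁻⁶ m/s²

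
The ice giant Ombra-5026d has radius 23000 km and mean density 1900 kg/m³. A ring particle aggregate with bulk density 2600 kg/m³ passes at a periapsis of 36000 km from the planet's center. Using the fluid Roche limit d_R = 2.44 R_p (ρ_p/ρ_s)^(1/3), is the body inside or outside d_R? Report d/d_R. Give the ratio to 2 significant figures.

d_R = 2.44 × (23000 km) × (1900/2600)^(1/3) = 50550 km
d/d_R = (36000) / (50550) = 0.71
Since d/d_R < 1, the body is inside the Roche limit.

inside; d/d_R ≈ 0.71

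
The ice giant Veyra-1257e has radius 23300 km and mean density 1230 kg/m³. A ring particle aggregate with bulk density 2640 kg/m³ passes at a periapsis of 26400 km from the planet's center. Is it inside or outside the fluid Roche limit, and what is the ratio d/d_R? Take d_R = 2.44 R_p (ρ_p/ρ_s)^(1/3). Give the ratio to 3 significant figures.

inside; d/d_R ≈ 0.599

d_R = 2.44 × (23300 km) × (1230/2640)^(1/3) = 44070 km
d/d_R = (26400) / (44070) = 0.599
Since d/d_R < 1, the body is inside the Roche limit.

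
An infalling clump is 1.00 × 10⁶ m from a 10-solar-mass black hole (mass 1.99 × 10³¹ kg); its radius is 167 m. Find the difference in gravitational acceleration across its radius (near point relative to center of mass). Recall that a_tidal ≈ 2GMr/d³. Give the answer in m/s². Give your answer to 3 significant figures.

4.44 × 10⁵ m/s²

a_tidal = 2GMr/d³
        = 2 × (6.674 × 10⁻¹¹) × (1.99 × 10³¹) × (167) / (1.00 × 10⁶)³
        = 4.44 × 10⁵ m/s²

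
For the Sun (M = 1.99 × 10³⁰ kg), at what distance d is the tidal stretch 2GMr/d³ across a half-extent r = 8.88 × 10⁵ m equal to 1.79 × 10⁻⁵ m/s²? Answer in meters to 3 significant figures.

2.36 × 10¹⁰ m

2GMr/d³ = a_tidal  ⇒  d = (2GMr / a_tidal)^(1/3)
d = (2 × 6.674×10⁻¹¹ × (1.99 × 10³⁰) × (8.88 × 10⁵) / (1.79 × 10⁻⁵))^(1/3)
  = 2.36 × 10¹⁰ m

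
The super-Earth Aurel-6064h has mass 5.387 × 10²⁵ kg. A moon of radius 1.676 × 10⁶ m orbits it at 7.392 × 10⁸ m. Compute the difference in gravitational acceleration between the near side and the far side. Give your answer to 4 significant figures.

Δa = 4GMr/d³
   = 4 × (6.674 × 10⁻¹¹) × (5.387 × 10²⁵) × (1.676 × 10⁶) / (7.392 × 10⁸)³
   = 5.967 × 10⁻⁵ m/s²

5.967 × 10⁻⁵ m/s²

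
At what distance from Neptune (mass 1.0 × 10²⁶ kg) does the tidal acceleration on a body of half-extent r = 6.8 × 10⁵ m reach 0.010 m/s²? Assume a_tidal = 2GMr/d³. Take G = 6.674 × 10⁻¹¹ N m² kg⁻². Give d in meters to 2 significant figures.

9.7 × 10⁷ m

2GMr/d³ = a_tidal  ⇒  d = (2GMr / a_tidal)^(1/3)
d = (2 × 6.674×10⁻¹¹ × (1.0 × 10²⁶) × (6.8 × 10⁵) / (0.010))^(1/3)
  = 9.7 × 10⁷ m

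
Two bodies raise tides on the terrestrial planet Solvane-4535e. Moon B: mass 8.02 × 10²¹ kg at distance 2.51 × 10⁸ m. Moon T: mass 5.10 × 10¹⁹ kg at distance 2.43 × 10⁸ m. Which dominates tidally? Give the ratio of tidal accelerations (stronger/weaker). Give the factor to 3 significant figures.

Moon B, by a factor of ≈ 143

Compare M/d³ for the two perturbers:
Moon B: (8.02 × 10²¹) / (2.51 × 10⁸)³ = 5.072 × 10⁻⁴
Moon T: (5.10 × 10¹⁹) / (2.43 × 10⁸)³ = 3.554 × 10⁻⁶
Ratio (larger/smaller) = 143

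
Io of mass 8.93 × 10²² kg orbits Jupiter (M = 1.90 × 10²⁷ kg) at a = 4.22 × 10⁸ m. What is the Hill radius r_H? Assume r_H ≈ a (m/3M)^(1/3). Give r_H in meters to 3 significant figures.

r_H ≈ a (m/3M)^(1/3)
    = (4.22 × 10⁸) × (8.93 × 10²² / (3 × 1.90 × 10²⁷))^(1/3)
    = 1.06 × 10⁷ m

1.06 × 10⁷ m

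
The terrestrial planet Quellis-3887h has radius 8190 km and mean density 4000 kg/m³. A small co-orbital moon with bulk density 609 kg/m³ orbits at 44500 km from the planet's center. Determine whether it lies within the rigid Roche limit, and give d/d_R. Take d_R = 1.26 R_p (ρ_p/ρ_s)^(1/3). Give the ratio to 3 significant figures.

outside; d/d_R ≈ 2.30

d_R = 1.26 × (8190 km) × (4000/609)^(1/3) = 19330 km
d/d_R = (44500) / (19330) = 2.30
Since d/d_R > 1, the body is outside the Roche limit.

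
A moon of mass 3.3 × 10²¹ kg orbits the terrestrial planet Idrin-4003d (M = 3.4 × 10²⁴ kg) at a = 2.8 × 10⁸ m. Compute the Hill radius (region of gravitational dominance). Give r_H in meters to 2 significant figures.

1.9 × 10⁷ m

r_H ≈ a (m/3M)^(1/3)
    = (2.8 × 10⁸) × (3.3 × 10²¹ / (3 × 3.4 × 10²⁴))^(1/3)
    = 1.9 × 10⁷ m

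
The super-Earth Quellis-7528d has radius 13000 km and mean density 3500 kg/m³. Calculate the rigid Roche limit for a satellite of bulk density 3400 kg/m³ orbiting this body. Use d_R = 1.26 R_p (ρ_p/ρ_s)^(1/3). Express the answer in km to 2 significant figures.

d_R = 1.26 × 13000 km × (3500/3400)^(1/3)
    = 17000 km

17000 km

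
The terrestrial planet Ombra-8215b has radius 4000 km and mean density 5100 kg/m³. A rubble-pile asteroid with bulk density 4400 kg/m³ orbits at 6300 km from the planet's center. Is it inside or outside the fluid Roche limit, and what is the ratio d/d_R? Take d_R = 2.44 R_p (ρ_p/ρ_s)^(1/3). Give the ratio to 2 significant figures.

inside; d/d_R ≈ 0.61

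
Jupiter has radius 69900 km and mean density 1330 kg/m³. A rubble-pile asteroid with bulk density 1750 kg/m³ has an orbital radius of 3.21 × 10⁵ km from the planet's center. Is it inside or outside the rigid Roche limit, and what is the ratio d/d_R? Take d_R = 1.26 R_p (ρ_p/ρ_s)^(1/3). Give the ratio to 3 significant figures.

outside; d/d_R ≈ 3.99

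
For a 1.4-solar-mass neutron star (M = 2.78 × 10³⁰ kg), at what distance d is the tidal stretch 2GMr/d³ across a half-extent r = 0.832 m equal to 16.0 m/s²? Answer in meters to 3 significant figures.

2GMr/d³ = a_tidal  ⇒  d = (2GMr / a_tidal)^(1/3)
d = (2 × 6.674×10⁻¹¹ × (2.78 × 10³⁰) × (0.832) / (16.0))^(1/3)
  = 2.68 × 10⁶ m

2.68 × 10⁶ m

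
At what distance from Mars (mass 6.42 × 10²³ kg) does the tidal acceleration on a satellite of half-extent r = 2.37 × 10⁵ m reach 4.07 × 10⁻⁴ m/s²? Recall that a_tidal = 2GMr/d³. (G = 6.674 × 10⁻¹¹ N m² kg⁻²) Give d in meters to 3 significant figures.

2GMr/d³ = a_tidal  ⇒  d = (2GMr / a_tidal)^(1/3)
d = (2 × 6.674×10⁻¹¹ × (6.42 × 10²³) × (2.37 × 10⁵) / (4.07 × 10⁻⁴))^(1/3)
  = 3.68 × 10⁷ m

3.68 × 10⁷ m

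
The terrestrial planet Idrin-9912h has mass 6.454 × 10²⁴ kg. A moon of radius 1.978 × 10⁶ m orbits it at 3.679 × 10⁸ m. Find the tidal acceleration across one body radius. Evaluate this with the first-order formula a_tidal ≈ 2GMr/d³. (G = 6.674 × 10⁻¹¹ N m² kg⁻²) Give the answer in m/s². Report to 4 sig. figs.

a_tidal = 2GMr/d³
        = 2 × (6.674 × 10⁻¹¹) × (6.454 × 10²⁴) × (1.978 × 10⁶) / (3.679 × 10⁸)³
        = 3.422 × 10⁻⁵ m/s²

3.422 × 10⁻⁵ m/s²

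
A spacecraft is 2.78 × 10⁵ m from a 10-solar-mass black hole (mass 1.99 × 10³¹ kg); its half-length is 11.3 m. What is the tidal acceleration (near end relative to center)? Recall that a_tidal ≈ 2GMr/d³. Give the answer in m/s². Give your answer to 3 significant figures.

Δg = 2GMr/d³
   = 2 × (6.674 × 10⁻¹¹) × (1.99 × 10³¹) × (11.3) / (2.78 × 10⁵)³
   = 1.40 × 10⁶ m/s²

1.40 × 10⁶ m/s²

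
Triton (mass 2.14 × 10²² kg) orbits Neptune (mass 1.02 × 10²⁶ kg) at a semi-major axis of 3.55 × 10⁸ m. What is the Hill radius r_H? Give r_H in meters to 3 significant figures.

r_H ≈ a (m/3M)^(1/3)
    = (3.55 × 10⁸) × (2.14 × 10²² / (3 × 1.02 × 10²⁶))^(1/3)
    = 1.46 × 10⁷ m

1.46 × 10⁷ m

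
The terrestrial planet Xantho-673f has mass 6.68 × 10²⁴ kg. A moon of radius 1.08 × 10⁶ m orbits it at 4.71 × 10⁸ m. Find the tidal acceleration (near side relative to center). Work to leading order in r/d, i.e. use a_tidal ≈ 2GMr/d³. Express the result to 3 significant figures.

a_tidal = 2GMr/d³
        = 2 × (6.674 × 10⁻¹¹) × (6.68 × 10²⁴) × (1.08 × 10⁶) / (4.71 × 10⁸)³
        = 9.22 × 10⁻⁶ m/s²

9.22 × 10⁻⁶ m/s²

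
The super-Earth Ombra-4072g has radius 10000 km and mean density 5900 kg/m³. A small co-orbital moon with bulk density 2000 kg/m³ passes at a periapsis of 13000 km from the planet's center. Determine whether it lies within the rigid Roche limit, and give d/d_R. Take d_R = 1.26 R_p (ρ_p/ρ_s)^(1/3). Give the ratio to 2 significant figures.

d_R = 1.26 × (10000 km) × (5900/2000)^(1/3) = 18070 km
d/d_R = (13000) / (18070) = 0.72
Since d/d_R < 1, the body is inside the Roche limit.

inside; d/d_R ≈ 0.72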